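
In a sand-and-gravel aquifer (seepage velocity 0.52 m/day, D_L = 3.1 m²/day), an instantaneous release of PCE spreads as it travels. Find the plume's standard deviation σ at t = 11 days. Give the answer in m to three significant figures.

8.26 m

Dispersive spreading gives a Gaussian with σ² = 2Dt; advection only shifts the center.
σ = √(2 × 3.1 × 11) = 8.26 m.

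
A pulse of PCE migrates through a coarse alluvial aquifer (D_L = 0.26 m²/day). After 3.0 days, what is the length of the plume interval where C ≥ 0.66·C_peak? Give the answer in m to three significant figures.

The plume is Gaussian with σ = √(2Dt) = √(2 × 0.26 × 3.0) = 1.249 m.
C/C_peak = exp(−Δx²/(2σ²)) = 0.66 ⇒ Δx = σ·√(−2 ln 0.66) = 1.249 × 0.9116 = 1.139 m.
Width = 2Δx = 2.28 m.

2.28 m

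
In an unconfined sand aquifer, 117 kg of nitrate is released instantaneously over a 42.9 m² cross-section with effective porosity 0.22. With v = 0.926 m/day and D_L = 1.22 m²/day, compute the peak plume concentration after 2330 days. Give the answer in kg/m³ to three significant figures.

0.0656 kg/m³

The peak of an instantaneous 1D plume sits at x = vt; there the Gaussian factor is 1 and C_max = M/(n_e·A·√(4πDt)), where n_e·A is the pore area the mass is dissolved in.
√(4πDt) = √(4π × 1.22 × 2330) = 189.0 m, so C_max = 117/(0.22 × 42.9 × 189.0) = 0.0656 kg/m³.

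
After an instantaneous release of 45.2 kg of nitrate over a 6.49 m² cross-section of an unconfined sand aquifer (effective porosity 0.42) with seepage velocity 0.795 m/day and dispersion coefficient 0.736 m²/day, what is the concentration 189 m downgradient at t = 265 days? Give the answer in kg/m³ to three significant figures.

0.183 kg/m³

For an instantaneous plane source, C(x,t) = M/(n_e·A·√(4πDt)) · exp(−(x−vt)²/(4Dt)), with n_e·A the pore (flow) area.
Plume center vt = 0.795 × 265 = 210.675 m, so the well at 189 m is 21.675 m upgradient of the peak.
√(4πDt) = 49.51 m, giving peak height M/(n_e·A·√(4πDt)) = 45.2/(0.42 × 6.49 × 49.51) = 0.3349 kg/m³.
(x−vt)²/(4Dt) = (-21.675)²/(4 × 0.736 × 265) = 0.6022; exp(−0.6022) = 0.5476.
C = 0.3349 × 0.5476 = 0.183 kg/m³.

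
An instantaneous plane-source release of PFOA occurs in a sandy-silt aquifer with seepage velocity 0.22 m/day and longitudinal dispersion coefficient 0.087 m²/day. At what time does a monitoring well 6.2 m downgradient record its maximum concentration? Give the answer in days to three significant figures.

26.4 days

For the 1D instantaneous-source solution, setting ∂C/∂t = 0 at fixed x gives v²t² + 2Dt − x² = 0, so t = (√(D² + v²x²) − D)/v².
√(D² + v²x²) = √(0.087² + 0.22² × 6.2²) = 1.367; v² = 0.0484.
t = (1.367 − 0.087)/0.0484 = 26.4 days (vs. the pure-advection estimate x/v = 28.2 d).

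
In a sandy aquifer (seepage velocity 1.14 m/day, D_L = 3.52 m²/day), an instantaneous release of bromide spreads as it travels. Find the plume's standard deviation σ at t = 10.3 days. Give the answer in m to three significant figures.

8.52 m

Dispersive spreading gives a Gaussian with σ² = 2Dt; advection only shifts the center.
σ = √(2 × 3.52 × 10.3) = 8.52 m.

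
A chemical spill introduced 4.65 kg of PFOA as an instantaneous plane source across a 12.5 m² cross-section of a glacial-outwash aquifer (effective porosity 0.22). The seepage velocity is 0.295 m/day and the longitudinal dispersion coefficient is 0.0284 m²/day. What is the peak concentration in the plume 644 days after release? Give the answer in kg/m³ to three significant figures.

0.112 kg/m³

The peak of an instantaneous 1D plume sits at x = vt; there the Gaussian factor is 1 and C_max = M/(n_e·A·√(4πDt)), where n_e·A is the pore area the mass is dissolved in.
√(4πDt) = √(4π × 0.0284 × 644) = 15.16 m, so C_max = 4.65/(0.22 × 12.5 × 15.16) = 0.112 kg/m³.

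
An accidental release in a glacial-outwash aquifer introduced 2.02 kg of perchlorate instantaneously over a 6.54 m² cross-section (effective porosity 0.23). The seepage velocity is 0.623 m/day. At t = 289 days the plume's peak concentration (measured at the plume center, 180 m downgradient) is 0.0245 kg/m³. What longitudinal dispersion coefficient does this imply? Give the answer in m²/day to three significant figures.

At the plume center C_max = M/(n_e·A·√(4πDt)), so D = M²/(4πt·(n_e·A·C_max)²).
n_e·A·C_max = 0.23 × 6.54 × 0.0245 = 0.03685 kg/m.
D = 2.02²/(4π × 289 × 0.03685²) = 0.827 m²/day.

0.827 m²/day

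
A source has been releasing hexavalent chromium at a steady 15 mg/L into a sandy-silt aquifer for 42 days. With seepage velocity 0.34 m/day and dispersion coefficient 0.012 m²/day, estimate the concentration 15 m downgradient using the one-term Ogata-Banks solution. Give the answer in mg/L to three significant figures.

For a continuous step input, C/C₀ ≈ ½·erfc((x−vt)/(2√(Dt))).
vt = 0.34 × 42 = 14.28 m and 2√(Dt) = 2√(0.012 × 42) = 1.420 m.
Argument (x−vt)/(2√(Dt)) = (15 − 14.28)/1.420 = 0.5070; ½·erfc(0.5070) = 0.2367.
C = 15 × 0.2367 = 3.55 mg/L.

3.55 mg/L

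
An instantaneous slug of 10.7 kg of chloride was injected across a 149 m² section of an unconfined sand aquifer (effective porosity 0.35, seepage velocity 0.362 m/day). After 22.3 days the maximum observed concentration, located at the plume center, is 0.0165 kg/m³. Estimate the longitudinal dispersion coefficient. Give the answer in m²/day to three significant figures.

At the plume center C_max = M/(n_e·A·√(4πDt)), so D = M²/(4πt·(n_e·A·C_max)²).
n_e·A·C_max = 0.35 × 149 × 0.0165 = 0.8605 kg/m.
D = 10.7²/(4π × 22.3 × 0.8605²) = 0.552 m²/day.

0.552 m²/day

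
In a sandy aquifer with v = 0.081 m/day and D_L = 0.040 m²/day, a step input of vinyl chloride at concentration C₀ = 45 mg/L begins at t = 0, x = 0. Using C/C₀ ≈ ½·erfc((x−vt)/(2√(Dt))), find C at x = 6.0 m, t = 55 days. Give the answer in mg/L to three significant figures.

For a continuous step input, C/C₀ ≈ ½·erfc((x−vt)/(2√(Dt))).
vt = 0.081 × 55 = 4.455 m and 2√(Dt) = 2√(0.040 × 55) = 2.966 m.
Argument (x−vt)/(2√(Dt)) = (6.0 − 4.455)/2.966 = 0.5209; ½·erfc(0.5209) = 0.2307.
C = 45 × 0.2307 = 10.4 mg/L.

10.4 mg/L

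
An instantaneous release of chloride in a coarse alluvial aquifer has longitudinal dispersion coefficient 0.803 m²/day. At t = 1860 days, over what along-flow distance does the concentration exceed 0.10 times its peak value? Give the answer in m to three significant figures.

235 m

The plume is Gaussian with σ = √(2Dt) = √(2 × 0.803 × 1860) = 54.65 m.
C/C_peak = exp(−Δx²/(2σ²)) = 0.10 ⇒ Δx = σ·√(−2 ln 0.10) = 54.65 × 2.146 = 117.3 m.
Width = 2Δx = 235 m.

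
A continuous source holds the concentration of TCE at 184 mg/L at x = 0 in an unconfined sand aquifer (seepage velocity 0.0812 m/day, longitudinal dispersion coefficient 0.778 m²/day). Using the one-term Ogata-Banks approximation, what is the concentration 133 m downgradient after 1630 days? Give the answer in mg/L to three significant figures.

91.1 mg/L

For a continuous step input, C/C₀ ≈ ½·erfc((x−vt)/(2√(Dt))).
vt = 0.0812 × 1630 = 132.356 m and 2√(Dt) = 2√(0.778 × 1630) = 71.22 m.
Argument (x−vt)/(2√(Dt)) = (133 − 132.356)/71.22 = 0.009042; ½·erfc(0.009042) = 0.4949.
C = 184 × 0.4949 = 91.1 mg/L.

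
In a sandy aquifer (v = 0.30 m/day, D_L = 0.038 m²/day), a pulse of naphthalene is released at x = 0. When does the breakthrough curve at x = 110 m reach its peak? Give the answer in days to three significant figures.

For the 1D instantaneous-source solution, setting ∂C/∂t = 0 at fixed x gives v²t² + 2Dt − x² = 0, so t = (√(D² + v²x²) − D)/v².
√(D² + v²x²) = √(0.038² + 0.30² × 110²) = 33.00; v² = 0.09.
t = (33.00 − 0.038)/0.09 = 366 days (vs. the pure-advection estimate x/v = 367 d).

366 days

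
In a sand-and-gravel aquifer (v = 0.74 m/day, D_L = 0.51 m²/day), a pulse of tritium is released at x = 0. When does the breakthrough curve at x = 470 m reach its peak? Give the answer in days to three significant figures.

For the 1D instantaneous-source solution, setting ∂C/∂t = 0 at fixed x gives v²t² + 2Dt − x² = 0, so t = (√(D² + v²x²) − D)/v².
√(D² + v²x²) = √(0.51² + 0.74² × 470²) = 347.8; v² = 0.5476.
t = (347.8 − 0.51)/0.5476 = 634 days (vs. the pure-advection estimate x/v = 635 d).

634 days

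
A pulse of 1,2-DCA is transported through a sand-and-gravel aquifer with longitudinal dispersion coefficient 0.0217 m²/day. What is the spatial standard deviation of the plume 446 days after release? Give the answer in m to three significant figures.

Dispersive spreading gives a Gaussian with σ² = 2Dt; advection only shifts the center.
σ = √(2 × 0.0217 × 446) = 4.40 m.

4.40 m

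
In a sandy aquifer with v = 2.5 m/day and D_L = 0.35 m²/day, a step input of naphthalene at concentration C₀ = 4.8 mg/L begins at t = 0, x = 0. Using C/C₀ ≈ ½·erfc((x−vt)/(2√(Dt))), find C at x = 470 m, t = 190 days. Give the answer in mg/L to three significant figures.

For a continuous step input, C/C₀ ≈ ½·erfc((x−vt)/(2√(Dt))).
vt = 2.5 × 190 = 475 m and 2√(Dt) = 2√(0.35 × 190) = 16.31 m.
Argument (x−vt)/(2√(Dt)) = (470 − 475)/16.31 = -0.3066; ½·erfc(-0.3066) = 0.6677.
C = 4.8 × 0.6677 = 3.20 mg/L.

3.20 mg/L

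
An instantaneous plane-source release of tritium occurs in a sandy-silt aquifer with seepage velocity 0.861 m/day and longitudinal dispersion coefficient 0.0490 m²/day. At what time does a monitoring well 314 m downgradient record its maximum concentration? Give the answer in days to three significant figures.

For the 1D instantaneous-source solution, setting ∂C/∂t = 0 at fixed x gives v²t² + 2Dt − x² = 0, so t = (√(D² + v²x²) − D)/v².
√(D² + v²x²) = √(0.0490² + 0.861² × 314²) = 270.4; v² = 0.741321.
t = (270.4 − 0.0490)/0.741321 = 365 days (vs. the pure-advection estimate x/v = 365 d).

365 days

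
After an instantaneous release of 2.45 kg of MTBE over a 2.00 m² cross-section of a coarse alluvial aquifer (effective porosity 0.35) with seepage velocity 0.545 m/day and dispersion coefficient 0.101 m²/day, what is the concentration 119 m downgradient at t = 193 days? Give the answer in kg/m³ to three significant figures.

0.0193 kg/m³

For an instantaneous plane source, C(x,t) = M/(n_e·A·√(4πDt)) · exp(−(x−vt)²/(4Dt)), with n_e·A the pore (flow) area.
Plume center vt = 0.545 × 193 = 105.185 m, so the well at 119 m is 13.815 m downgradient of the peak.
√(4πDt) = 15.65 m, giving peak height M/(n_e·A·√(4πDt)) = 2.45/(0.35 × 2.00 × 15.65) = 0.2236 kg/m³.
(x−vt)²/(4Dt) = (13.815)²/(4 × 0.101 × 193) = 2.448; exp(−2.448) = 0.08647.
C = 0.2236 × 0.08647 = 0.0193 kg/m³.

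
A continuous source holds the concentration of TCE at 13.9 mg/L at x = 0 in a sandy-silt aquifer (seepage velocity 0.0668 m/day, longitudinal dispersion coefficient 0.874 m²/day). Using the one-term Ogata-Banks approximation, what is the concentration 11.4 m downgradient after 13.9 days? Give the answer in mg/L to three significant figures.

0.234 mg/L

For a continuous step input, C/C₀ ≈ ½·erfc((x−vt)/(2√(Dt))).
vt = 0.0668 × 13.9 = 0.92852 m and 2√(Dt) = 2√(0.874 × 13.9) = 6.971 m.
Argument (x−vt)/(2√(Dt)) = (11.4 − 0.92852)/6.971 = 1.502; ½·erfc(1.502) = 0.01683.
C = 13.9 × 0.01683 = 0.234 mg/L.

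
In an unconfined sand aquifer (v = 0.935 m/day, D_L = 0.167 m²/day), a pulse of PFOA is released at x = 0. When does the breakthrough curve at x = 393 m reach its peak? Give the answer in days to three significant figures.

420 days

For the 1D instantaneous-source solution, setting ∂C/∂t = 0 at fixed x gives v²t² + 2Dt − x² = 0, so t = (√(D² + v²x²) − D)/v².
√(D² + v²x²) = √(0.167² + 0.935² × 393²) = 367.5; v² = 0.874225.
t = (367.5 − 0.167)/0.874225 = 420 days (vs. the pure-advection estimate x/v = 420 d).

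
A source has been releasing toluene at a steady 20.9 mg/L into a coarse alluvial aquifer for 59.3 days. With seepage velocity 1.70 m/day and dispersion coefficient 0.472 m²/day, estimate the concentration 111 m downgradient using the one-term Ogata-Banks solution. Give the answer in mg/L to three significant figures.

1.81 mg/L

For a continuous step input, C/C₀ ≈ ½·erfc((x−vt)/(2√(Dt))).
vt = 1.70 × 59.3 = 100.81 m and 2√(Dt) = 2√(0.472 × 59.3) = 10.58 m.
Argument (x−vt)/(2√(Dt)) = (111 − 100.81)/10.58 = 0.9631; ½·erfc(0.9631) = 0.08659.
C = 20.9 × 0.08659 = 1.81 mg/L.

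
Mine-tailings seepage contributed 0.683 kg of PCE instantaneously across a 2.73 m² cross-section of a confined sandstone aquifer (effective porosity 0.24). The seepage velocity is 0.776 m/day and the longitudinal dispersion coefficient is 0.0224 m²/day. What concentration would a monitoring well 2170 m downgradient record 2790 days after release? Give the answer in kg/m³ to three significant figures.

For an instantaneous plane source, C(x,t) = M/(n_e·A·√(4πDt)) · exp(−(x−vt)²/(4Dt)), with n_e·A the pore (flow) area.
Plume center vt = 0.776 × 2790 = 2165.04 m, so the well at 2170 m is 4.96 m downgradient of the peak.
√(4πDt) = 28.02 m, giving peak height M/(n_e·A·√(4πDt)) = 0.683/(0.24 × 2.73 × 28.02) = 0.03720 kg/m³.
(x−vt)²/(4Dt) = (4.96)²/(4 × 0.0224 × 2790) = 0.09841; exp(−0.09841) = 0.9063.
C = 0.03720 × 0.9063 = 0.0337 kg/m³.

0.0337 kg/m³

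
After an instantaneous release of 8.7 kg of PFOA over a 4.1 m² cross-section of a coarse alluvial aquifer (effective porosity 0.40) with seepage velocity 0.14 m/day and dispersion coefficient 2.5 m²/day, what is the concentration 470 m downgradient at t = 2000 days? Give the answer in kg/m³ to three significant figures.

0.00348 kg/m³

For an instantaneous plane source, C(x,t) = M/(n_e·A·√(4πDt)) · exp(−(x−vt)²/(4Dt)), with n_e·A the pore (flow) area.
Plume center vt = 0.14 × 2000 = 280 m, so the well at 470 m is 190 m downgradient of the peak.
√(4πDt) = 250.7 m, giving peak height M/(n_e·A·√(4πDt)) = 8.7/(0.40 × 4.1 × 250.7) = 0.02116 kg/m³.
(x−vt)²/(4Dt) = (190)²/(4 × 2.5 × 2000) = 1.805; exp(−1.805) = 0.1645.
C = 0.02116 × 0.1645 = 0.00348 kg/m³.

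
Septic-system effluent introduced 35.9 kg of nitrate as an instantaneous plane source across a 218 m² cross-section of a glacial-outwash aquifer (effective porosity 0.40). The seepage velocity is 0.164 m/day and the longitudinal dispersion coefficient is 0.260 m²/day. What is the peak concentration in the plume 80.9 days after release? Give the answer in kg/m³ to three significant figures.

0.0253 kg/m³

The peak of an instantaneous 1D plume sits at x = vt; there the Gaussian factor is 1 and C_max = M/(n_e·A·√(4πDt)), where n_e·A is the pore area the mass is dissolved in.
√(4πDt) = √(4π × 0.260 × 80.9) = 16.26 m, so C_max = 35.9/(0.40 × 218 × 16.26) = 0.0253 kg/m³.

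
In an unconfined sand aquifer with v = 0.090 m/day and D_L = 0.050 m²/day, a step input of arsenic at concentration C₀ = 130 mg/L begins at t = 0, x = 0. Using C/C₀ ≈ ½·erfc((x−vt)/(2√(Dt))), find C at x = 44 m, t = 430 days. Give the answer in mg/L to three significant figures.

27.2 mg/L

For a continuous step input, C/C₀ ≈ ½·erfc((x−vt)/(2√(Dt))).
vt = 0.090 × 430 = 38.7 m and 2√(Dt) = 2√(0.050 × 430) = 9.274 m.
Argument (x−vt)/(2√(Dt)) = (44 − 38.7)/9.274 = 0.5715; ½·erfc(0.5715) = 0.2095.
C = 130 × 0.2095 = 27.2 mg/L.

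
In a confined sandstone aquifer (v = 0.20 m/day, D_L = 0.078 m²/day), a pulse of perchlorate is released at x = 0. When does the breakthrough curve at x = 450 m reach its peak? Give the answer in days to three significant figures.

2250 days

For the 1D instantaneous-source solution, setting ∂C/∂t = 0 at fixed x gives v²t² + 2Dt − x² = 0, so t = (√(D² + v²x²) − D)/v².
√(D² + v²x²) = √(0.078² + 0.20² × 450²) = 90.00; v² = 0.04.
t = (90.00 − 0.078)/0.04 = 2250 days (vs. the pure-advection estimate x/v = 2250 d).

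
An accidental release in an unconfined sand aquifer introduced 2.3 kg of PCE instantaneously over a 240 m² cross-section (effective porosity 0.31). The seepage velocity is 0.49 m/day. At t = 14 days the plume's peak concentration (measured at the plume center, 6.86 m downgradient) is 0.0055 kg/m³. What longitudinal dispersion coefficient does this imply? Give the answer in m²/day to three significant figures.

At the plume center C_max = M/(n_e·A·√(4πDt)), so D = M²/(4πt·(n_e·A·C_max)²).
n_e·A·C_max = 0.31 × 240 × 0.0055 = 0.4092 kg/m.
D = 2.3²/(4π × 14 × 0.4092²) = 0.180 m²/day.

0.180 m²/day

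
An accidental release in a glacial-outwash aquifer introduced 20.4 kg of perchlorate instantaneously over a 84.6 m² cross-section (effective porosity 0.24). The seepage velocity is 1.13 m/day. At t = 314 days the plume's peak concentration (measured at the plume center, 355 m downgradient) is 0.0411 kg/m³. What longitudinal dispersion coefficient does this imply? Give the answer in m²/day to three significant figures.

0.151 m²/day

At the plume center C_max = M/(n_e·A·√(4πDt)), so D = M²/(4πt·(n_e·A·C_max)²).
n_e·A·C_max = 0.24 × 84.6 × 0.0411 = 0.8345 kg/m.
D = 20.4²/(4π × 314 × 0.8345²) = 0.151 m²/day.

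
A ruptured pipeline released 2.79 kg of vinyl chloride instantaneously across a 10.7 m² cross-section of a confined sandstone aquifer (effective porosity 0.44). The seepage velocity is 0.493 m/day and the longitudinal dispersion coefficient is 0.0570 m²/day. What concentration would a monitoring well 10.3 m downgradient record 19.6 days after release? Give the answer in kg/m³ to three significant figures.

0.144 kg/m³

For an instantaneous plane source, C(x,t) = M/(n_e·A·√(4πDt)) · exp(−(x−vt)²/(4Dt)), with n_e·A the pore (flow) area.
Plume center vt = 0.493 × 19.6 = 9.6628 m, so the well at 10.3 m is 0.6372 m downgradient of the peak.
√(4πDt) = 3.747 m, giving peak height M/(n_e·A·√(4πDt)) = 2.79/(0.44 × 10.7 × 3.747) = 0.1582 kg/m³.
(x−vt)²/(4Dt) = (0.6372)²/(4 × 0.0570 × 19.6) = 0.09086; exp(−0.09086) = 0.9131.
C = 0.1582 × 0.9131 = 0.144 kg/m³.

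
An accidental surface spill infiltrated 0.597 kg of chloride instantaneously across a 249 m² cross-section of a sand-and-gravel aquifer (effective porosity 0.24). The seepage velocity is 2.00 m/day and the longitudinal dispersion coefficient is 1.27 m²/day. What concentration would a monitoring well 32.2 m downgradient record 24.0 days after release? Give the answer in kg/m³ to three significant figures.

For an instantaneous plane source, C(x,t) = M/(n_e·A·√(4πDt)) · exp(−(x−vt)²/(4Dt)), with n_e·A the pore (flow) area.
Plume center vt = 2.00 × 24.0 = 48 m, so the well at 32.2 m is 15.8 m upgradient of the peak.
√(4πDt) = 19.57 m, giving peak height M/(n_e·A·√(4πDt)) = 0.597/(0.24 × 249 × 19.57) = 0.0005105 kg/m³.
(x−vt)²/(4Dt) = (-15.8)²/(4 × 1.27 × 24.0) = 2.048; exp(−2.048) = 0.1290.
C = 0.0005105 × 0.1290 = 6.59e-05 kg/m³.

6.59e-05 kg/m³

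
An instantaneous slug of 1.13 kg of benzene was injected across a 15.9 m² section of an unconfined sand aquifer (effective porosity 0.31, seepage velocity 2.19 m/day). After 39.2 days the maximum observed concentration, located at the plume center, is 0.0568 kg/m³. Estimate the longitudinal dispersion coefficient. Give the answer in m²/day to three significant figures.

0.0331 m²/day

At the plume center C_max = M/(n_e·A·√(4πDt)), so D = M²/(4πt·(n_e·A·C_max)²).
n_e·A·C_max = 0.31 × 15.9 × 0.0568 = 0.2800 kg/m.
D = 1.13²/(4π × 39.2 × 0.2800²) = 0.0331 m²/day.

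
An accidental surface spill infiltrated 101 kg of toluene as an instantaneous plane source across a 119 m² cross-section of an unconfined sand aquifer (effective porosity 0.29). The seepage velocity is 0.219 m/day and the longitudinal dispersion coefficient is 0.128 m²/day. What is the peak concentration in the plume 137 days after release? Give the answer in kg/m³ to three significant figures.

The peak of an instantaneous 1D plume sits at x = vt; there the Gaussian factor is 1 and C_max = M/(n_e·A·√(4πDt)), where n_e·A is the pore area the mass is dissolved in.
√(4πDt) = √(4π × 0.128 × 137) = 14.84 m, so C_max = 101/(0.29 × 119 × 14.84) = 0.197 kg/m³.

0.197 kg/m³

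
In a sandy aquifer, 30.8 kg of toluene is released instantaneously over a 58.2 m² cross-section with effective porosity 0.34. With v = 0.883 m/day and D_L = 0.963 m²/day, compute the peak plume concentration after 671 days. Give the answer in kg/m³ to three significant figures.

The peak of an instantaneous 1D plume sits at x = vt; there the Gaussian factor is 1 and C_max = M/(n_e·A·√(4πDt)), where n_e·A is the pore area the mass is dissolved in.
√(4πDt) = √(4π × 0.963 × 671) = 90.11 m, so C_max = 30.8/(0.34 × 58.2 × 90.11) = 0.0173 kg/m³.

0.0173 kg/m³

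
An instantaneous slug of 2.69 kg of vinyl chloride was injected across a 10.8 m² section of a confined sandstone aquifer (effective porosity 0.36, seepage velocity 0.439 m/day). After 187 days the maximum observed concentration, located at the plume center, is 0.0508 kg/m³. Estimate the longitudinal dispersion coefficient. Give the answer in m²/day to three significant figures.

At the plume center C_max = M/(n_e·A·√(4πDt)), so D = M²/(4πt·(n_e·A·C_max)²).
n_e·A·C_max = 0.36 × 10.8 × 0.0508 = 0.1975 kg/m.
D = 2.69²/(4π × 187 × 0.1975²) = 0.0789 m²/day.

0.0789 m²/day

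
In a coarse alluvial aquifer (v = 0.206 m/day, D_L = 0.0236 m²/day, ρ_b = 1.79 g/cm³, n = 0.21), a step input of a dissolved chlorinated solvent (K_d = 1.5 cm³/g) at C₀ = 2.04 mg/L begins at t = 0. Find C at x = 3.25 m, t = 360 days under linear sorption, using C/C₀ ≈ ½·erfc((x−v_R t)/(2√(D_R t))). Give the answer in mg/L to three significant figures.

1.98 mg/L

Retardation factor R = 1 + ρ_b·K_d/n = 1 + 1.79 × 1.5/0.21 = 13.79.
Sorption retards both mechanisms: v_R = v/R = 0.01494 m/day, D_R = D/R = 0.001711 m²/day.
v_R·t = 0.01494 × 360 = 5.3784 m; 2√(D_R t) = 1.570 m; argument = (3.25 − 5.3784)/1.570 = -1.356.
C = C₀ × ½·erfc(-1.356) = 2.04 × 0.9724 = 1.98 mg/L.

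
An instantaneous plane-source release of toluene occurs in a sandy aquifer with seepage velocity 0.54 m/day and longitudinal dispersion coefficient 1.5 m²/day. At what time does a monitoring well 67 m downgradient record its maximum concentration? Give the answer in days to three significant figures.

For the 1D instantaneous-source solution, setting ∂C/∂t = 0 at fixed x gives v²t² + 2Dt − x² = 0, so t = (√(D² + v²x²) − D)/v².
√(D² + v²x²) = √(1.5² + 0.54² × 67²) = 36.21; v² = 0.2916.
t = (36.21 − 1.5)/0.2916 = 119 days (vs. the pure-advection estimate x/v = 124 d).

119 days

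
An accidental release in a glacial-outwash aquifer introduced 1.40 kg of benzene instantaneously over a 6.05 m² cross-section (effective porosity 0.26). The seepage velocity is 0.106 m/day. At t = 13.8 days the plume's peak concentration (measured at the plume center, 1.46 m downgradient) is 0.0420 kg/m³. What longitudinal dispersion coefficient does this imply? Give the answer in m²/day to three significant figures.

At the plume center C_max = M/(n_e·A·√(4πDt)), so D = M²/(4πt·(n_e·A·C_max)²).
n_e·A·C_max = 0.26 × 6.05 × 0.0420 = 0.06607 kg/m.
D = 1.40²/(4π × 13.8 × 0.06607²) = 2.59 m²/day.

2.59 m²/day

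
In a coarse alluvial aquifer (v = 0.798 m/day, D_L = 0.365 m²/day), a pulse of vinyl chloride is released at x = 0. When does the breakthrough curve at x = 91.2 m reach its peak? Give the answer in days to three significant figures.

For the 1D instantaneous-source solution, setting ∂C/∂t = 0 at fixed x gives v²t² + 2Dt − x² = 0, so t = (√(D² + v²x²) − D)/v².
√(D² + v²x²) = √(0.365² + 0.798² × 91.2²) = 72.78; v² = 0.636804.
t = (72.78 − 0.365)/0.636804 = 114 days (vs. the pure-advection estimate x/v = 114 d).

114 days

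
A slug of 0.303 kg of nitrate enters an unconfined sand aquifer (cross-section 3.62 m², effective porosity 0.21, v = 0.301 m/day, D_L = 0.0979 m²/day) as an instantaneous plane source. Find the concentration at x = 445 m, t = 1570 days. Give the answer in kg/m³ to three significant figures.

For an instantaneous plane source, C(x,t) = M/(n_e·A·√(4πDt)) · exp(−(x−vt)²/(4Dt)), with n_e·A the pore (flow) area.
Plume center vt = 0.301 × 1570 = 472.57 m, so the well at 445 m is 27.57 m upgradient of the peak.
√(4πDt) = 43.95 m, giving peak height M/(n_e·A·√(4πDt)) = 0.303/(0.21 × 3.62 × 43.95) = 0.009069 kg/m³.
(x−vt)²/(4Dt) = (-27.57)²/(4 × 0.0979 × 1570) = 1.236; exp(−1.236) = 0.2905.
C = 0.009069 × 0.2905 = 0.00263 kg/m³.

0.00263 kg/m³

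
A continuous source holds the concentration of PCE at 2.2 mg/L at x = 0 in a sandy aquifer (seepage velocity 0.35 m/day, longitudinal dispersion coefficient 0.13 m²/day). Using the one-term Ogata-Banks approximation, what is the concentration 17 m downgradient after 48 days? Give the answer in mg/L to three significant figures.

For a continuous step input, C/C₀ ≈ ½·erfc((x−vt)/(2√(Dt))).
vt = 0.35 × 48 = 16.8 m and 2√(Dt) = 2√(0.13 × 48) = 4.996 m.
Argument (x−vt)/(2√(Dt)) = (17 − 16.8)/4.996 = 0.04003; ½·erfc(0.04003) = 0.4774.
C = 2.2 × 0.4774 = 1.05 mg/L.

1.05 mg/L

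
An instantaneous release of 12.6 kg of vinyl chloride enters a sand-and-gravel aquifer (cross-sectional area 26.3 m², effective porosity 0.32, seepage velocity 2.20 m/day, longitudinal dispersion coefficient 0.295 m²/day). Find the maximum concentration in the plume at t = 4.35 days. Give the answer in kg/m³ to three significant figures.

The peak of an instantaneous 1D plume sits at x = vt; there the Gaussian factor is 1 and C_max = M/(n_e·A·√(4πDt)), where n_e·A is the pore area the mass is dissolved in.
√(4πDt) = √(4π × 0.295 × 4.35) = 4.016 m, so C_max = 12.6/(0.32 × 26.3 × 4.016) = 0.373 kg/m³.

0.373 kg/m³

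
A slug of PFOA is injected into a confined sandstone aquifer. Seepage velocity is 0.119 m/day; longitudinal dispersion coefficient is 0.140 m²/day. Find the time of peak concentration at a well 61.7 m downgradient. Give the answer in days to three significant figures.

For the 1D instantaneous-source solution, setting ∂C/∂t = 0 at fixed x gives v²t² + 2Dt − x² = 0, so t = (√(D² + v²x²) − D)/v².
√(D² + v²x²) = √(0.140² + 0.119² × 61.7²) = 7.344; v² = 0.014161.
t = (7.344 − 0.140)/0.014161 = 509 days (vs. the pure-advection estimate x/v = 518 d).

509 days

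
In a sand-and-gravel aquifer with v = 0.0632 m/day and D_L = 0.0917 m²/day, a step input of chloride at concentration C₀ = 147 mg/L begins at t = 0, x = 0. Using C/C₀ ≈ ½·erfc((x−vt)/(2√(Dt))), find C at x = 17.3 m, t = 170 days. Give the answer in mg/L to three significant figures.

For a continuous step input, C/C₀ ≈ ½·erfc((x−vt)/(2√(Dt))).
vt = 0.0632 × 170 = 10.744 m and 2√(Dt) = 2√(0.0917 × 170) = 7.897 m.
Argument (x−vt)/(2√(Dt)) = (17.3 − 10.744)/7.897 = 0.8302; ½·erfc(0.8302) = 0.1202.
C = 147 × 0.1202 = 17.7 mg/L.

17.7 mg/L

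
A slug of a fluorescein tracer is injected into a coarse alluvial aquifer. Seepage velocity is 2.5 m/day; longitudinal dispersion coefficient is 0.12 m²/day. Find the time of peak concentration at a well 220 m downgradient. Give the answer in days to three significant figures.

88.0 days

For the 1D instantaneous-source solution, setting ∂C/∂t = 0 at fixed x gives v²t² + 2Dt − x² = 0, so t = (√(D² + v²x²) − D)/v².
√(D² + v²x²) = √(0.12² + 2.5² × 220²) = 550.0; v² = 6.25.
t = (550.0 − 0.12)/6.25 = 88.0 days (vs. the pure-advection estimate x/v = 88.0 d).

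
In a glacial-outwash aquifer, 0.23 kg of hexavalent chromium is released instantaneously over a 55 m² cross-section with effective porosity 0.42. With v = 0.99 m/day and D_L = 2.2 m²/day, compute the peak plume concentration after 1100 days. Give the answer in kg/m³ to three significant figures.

The peak of an instantaneous 1D plume sits at x = vt; there the Gaussian factor is 1 and C_max = M/(n_e·A·√(4πDt)), where n_e·A is the pore area the mass is dissolved in.
√(4πDt) = √(4π × 2.2 × 1100) = 174.4 m, so C_max = 0.23/(0.42 × 55 × 174.4) = 5.71e-05 kg/m³.

5.71e-05 kg/m³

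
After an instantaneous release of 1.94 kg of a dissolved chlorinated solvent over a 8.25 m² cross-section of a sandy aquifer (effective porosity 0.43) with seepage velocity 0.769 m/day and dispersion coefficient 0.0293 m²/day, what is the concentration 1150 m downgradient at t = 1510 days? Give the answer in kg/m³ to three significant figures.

0.0114 kg/m³

For an instantaneous plane source, C(x,t) = M/(n_e·A·√(4πDt)) · exp(−(x−vt)²/(4Dt)), with n_e·A the pore (flow) area.
Plume center vt = 0.769 × 1510 = 1161.19 m, so the well at 1150 m is 11.19 m upgradient of the peak.
√(4πDt) = 23.58 m, giving peak height M/(n_e·A·√(4πDt)) = 1.94/(0.43 × 8.25 × 23.58) = 0.02319 kg/m³.
(x−vt)²/(4Dt) = (-11.19)²/(4 × 0.0293 × 1510) = 0.7075; exp(−0.7075) = 0.4929.
C = 0.02319 × 0.4929 = 0.0114 kg/m³.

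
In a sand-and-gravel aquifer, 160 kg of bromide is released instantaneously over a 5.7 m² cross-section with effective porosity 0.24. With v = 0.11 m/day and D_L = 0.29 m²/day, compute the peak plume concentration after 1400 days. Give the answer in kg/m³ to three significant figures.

The peak of an instantaneous 1D plume sits at x = vt; there the Gaussian factor is 1 and C_max = M/(n_e·A·√(4πDt)), where n_e·A is the pore area the mass is dissolved in.
√(4πDt) = √(4π × 0.29 × 1400) = 71.43 m, so C_max = 160/(0.24 × 5.7 × 71.43) = 1.64 kg/m³.

1.64 kg/m³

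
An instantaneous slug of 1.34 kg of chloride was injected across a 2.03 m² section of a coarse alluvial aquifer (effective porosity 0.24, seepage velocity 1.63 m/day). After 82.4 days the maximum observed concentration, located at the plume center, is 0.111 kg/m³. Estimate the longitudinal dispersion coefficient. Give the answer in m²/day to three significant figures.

0.593 m²/day

At the plume center C_max = M/(n_e·A·√(4πDt)), so D = M²/(4πt·(n_e·A·C_max)²).
n_e·A·C_max = 0.24 × 2.03 × 0.111 = 0.05408 kg/m.
D = 1.34²/(4π × 82.4 × 0.05408²) = 0.593 m²/day.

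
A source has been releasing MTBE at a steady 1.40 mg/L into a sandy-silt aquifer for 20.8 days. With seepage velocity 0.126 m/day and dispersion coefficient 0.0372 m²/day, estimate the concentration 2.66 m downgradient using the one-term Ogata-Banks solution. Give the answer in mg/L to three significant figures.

0.682 mg/L

For a continuous step input, C/C₀ ≈ ½·erfc((x−vt)/(2√(Dt))).
vt = 0.126 × 20.8 = 2.6208 m and 2√(Dt) = 2√(0.0372 × 20.8) = 1.759 m.
Argument (x−vt)/(2√(Dt)) = (2.66 − 2.6208)/1.759 = 0.02229; ½·erfc(0.02229) = 0.4874.
C = 1.40 × 0.4874 = 0.682 mg/L.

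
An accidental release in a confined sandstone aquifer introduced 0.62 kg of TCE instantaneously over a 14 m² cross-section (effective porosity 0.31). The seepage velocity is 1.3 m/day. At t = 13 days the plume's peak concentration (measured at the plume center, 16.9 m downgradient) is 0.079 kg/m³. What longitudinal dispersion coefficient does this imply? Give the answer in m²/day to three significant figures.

0.0200 m²/day

At the plume center C_max = M/(n_e·A·√(4πDt)), so D = M²/(4πt·(n_e·A·C_max)²).
n_e·A·C_max = 0.31 × 14 × 0.079 = 0.3429 kg/m.
D = 0.62²/(4π × 13 × 0.3429²) = 0.0200 m²/day.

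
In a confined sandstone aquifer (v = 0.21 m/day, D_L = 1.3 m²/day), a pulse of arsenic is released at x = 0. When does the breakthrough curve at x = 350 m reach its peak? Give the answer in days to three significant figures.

For the 1D instantaneous-source solution, setting ∂C/∂t = 0 at fixed x gives v²t² + 2Dt − x² = 0, so t = (√(D² + v²x²) − D)/v².
√(D² + v²x²) = √(1.3² + 0.21² × 350²) = 73.51; v² = 0.0441.
t = (73.51 − 1.3)/0.0441 = 1640 days (vs. the pure-advection estimate x/v = 1670 d).

1640 days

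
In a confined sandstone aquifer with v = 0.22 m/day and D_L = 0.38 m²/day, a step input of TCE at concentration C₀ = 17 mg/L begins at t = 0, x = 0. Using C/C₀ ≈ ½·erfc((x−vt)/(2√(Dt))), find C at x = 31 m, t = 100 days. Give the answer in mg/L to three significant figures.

For a continuous step input, C/C₀ ≈ ½·erfc((x−vt)/(2√(Dt))).
vt = 0.22 × 100 = 22 m and 2√(Dt) = 2√(0.38 × 100) = 12.33 m.
Argument (x−vt)/(2√(Dt)) = (31 − 22)/12.33 = 0.7299; ½·erfc(0.7299) = 0.1510.
C = 17 × 0.1510 = 2.57 mg/L.

2.57 mg/L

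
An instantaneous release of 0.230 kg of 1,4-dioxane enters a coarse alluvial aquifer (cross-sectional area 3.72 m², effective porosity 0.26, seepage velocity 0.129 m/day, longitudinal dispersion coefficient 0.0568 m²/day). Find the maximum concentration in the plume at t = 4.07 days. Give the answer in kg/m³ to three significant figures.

0.140 kg/m³

The peak of an instantaneous 1D plume sits at x = vt; there the Gaussian factor is 1 and C_max = M/(n_e·A·√(4πDt)), where n_e·A is the pore area the mass is dissolved in.
√(4πDt) = √(4π × 0.0568 × 4.07) = 1.704 m, so C_max = 0.230/(0.26 × 3.72 × 1.704) = 0.140 kg/m³.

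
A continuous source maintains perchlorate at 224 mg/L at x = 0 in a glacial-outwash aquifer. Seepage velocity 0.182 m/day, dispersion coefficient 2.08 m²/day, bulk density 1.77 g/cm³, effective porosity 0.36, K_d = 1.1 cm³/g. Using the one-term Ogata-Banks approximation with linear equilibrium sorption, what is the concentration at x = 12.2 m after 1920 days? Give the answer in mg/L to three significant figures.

198 mg/L

Retardation factor R = 1 + ρ_b·K_d/n = 1 + 1.77 × 1.1/0.36 = 6.408.
Sorption retards both mechanisms: v_R = v/R = 0.02840 m/day, D_R = D/R = 0.3246 m²/day.
v_R·t = 0.02840 × 1920 = 54.528 m; 2√(D_R t) = 49.93 m; argument = (12.2 − 54.528)/49.93 = -0.8477.
C = C₀ × ½·erfc(-0.8477) = 224 × 0.8847 = 198 mg/L.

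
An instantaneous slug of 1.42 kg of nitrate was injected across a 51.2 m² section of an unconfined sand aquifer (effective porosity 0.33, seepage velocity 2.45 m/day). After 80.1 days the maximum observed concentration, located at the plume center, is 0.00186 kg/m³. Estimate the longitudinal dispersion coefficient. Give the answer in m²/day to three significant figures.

2.03 m²/day

At the plume center C_max = M/(n_e·A·√(4πDt)), so D = M²/(4πt·(n_e·A·C_max)²).
n_e·A·C_max = 0.33 × 51.2 × 0.00186 = 0.03143 kg/m.
D = 1.42²/(4π × 80.1 × 0.03143²) = 2.03 m²/day.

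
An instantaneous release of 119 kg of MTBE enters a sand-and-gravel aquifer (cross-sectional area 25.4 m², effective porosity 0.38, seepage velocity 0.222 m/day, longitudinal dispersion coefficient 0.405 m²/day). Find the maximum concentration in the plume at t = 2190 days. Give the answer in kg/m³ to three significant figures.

The peak of an instantaneous 1D plume sits at x = vt; there the Gaussian factor is 1 and C_max = M/(n_e·A·√(4πDt)), where n_e·A is the pore area the mass is dissolved in.
√(4πDt) = √(4π × 0.405 × 2190) = 105.6 m, so C_max = 119/(0.38 × 25.4 × 105.6) = 0.117 kg/m³.

0.117 kg/m³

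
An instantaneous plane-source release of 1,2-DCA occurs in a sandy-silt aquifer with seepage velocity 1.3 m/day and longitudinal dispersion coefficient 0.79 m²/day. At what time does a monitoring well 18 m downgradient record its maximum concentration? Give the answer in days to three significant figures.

For the 1D instantaneous-source solution, setting ∂C/∂t = 0 at fixed x gives v²t² + 2Dt − x² = 0, so t = (√(D² + v²x²) − D)/v².
√(D² + v²x²) = √(0.79² + 1.3² × 18²) = 23.41; v² = 1.69.
t = (23.41 − 0.79)/1.69 = 13.4 days (vs. the pure-advection estimate x/v = 13.8 d).

13.4 days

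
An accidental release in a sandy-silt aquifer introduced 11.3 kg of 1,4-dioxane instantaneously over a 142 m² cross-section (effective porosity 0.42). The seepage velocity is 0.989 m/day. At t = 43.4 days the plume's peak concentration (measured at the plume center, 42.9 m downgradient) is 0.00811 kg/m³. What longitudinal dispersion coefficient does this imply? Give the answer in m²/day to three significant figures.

1.00 m²/day

At the plume center C_max = M/(n_e·A·√(4πDt)), so D = M²/(4πt·(n_e·A·C_max)²).
n_e·A·C_max = 0.42 × 142 × 0.00811 = 0.4837 kg/m.
D = 11.3²/(4π × 43.4 × 0.4837²) = 1.00 m²/day.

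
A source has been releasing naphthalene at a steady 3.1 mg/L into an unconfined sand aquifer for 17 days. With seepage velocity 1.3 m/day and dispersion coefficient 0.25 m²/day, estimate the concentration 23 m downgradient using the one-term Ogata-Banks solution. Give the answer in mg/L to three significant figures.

1.17 mg/L

For a continuous step input, C/C₀ ≈ ½·erfc((x−vt)/(2√(Dt))).
vt = 1.3 × 17 = 22.1 m and 2√(Dt) = 2√(0.25 × 17) = 4.123 m.
Argument (x−vt)/(2√(Dt)) = (23 − 22.1)/4.123 = 0.2183; ½·erfc(0.2183) = 0.3788.
C = 3.1 × 0.3788 = 1.17 mg/L.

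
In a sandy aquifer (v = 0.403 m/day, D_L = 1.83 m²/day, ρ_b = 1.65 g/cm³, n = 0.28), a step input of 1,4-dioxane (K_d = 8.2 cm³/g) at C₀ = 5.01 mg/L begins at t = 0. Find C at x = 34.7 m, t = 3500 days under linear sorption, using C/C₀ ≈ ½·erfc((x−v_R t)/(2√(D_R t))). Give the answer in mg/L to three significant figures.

Retardation factor R = 1 + ρ_b·K_d/n = 1 + 1.65 × 8.2/0.28 = 49.32.
Sorption retards both mechanisms: v_R = v/R = 0.008171 m/day, D_R = D/R = 0.03710 m²/day.
v_R·t = 0.008171 × 3500 = 28.5985 m; 2√(D_R t) = 22.79 m; argument = (34.7 − 28.5985)/22.79 = 0.2677.
C = C₀ × ½·erfc(0.2677) = 5.01 × 0.3525 = 1.77 mg/L.

1.77 mg/L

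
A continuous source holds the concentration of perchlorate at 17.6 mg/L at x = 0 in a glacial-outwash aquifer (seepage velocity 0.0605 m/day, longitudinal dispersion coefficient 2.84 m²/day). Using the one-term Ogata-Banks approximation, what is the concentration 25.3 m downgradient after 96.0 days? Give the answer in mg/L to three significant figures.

3.55 mg/L

For a continuous step input, C/C₀ ≈ ½·erfc((x−vt)/(2√(Dt))).
vt = 0.0605 × 96.0 = 5.808 m and 2√(Dt) = 2√(2.84 × 96.0) = 33.02 m.
Argument (x−vt)/(2√(Dt)) = (25.3 − 5.808)/33.02 = 0.5903; ½·erfc(0.5903) = 0.2019.
C = 17.6 × 0.2019 = 3.55 mg/L.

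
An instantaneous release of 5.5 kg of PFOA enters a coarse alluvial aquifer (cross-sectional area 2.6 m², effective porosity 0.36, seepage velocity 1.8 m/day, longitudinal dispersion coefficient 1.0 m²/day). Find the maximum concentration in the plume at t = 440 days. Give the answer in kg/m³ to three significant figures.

0.0790 kg/m³

The peak of an instantaneous 1D plume sits at x = vt; there the Gaussian factor is 1 and C_max = M/(n_e·A·√(4πDt)), where n_e·A is the pore area the mass is dissolved in.
√(4πDt) = √(4π × 1.0 × 440) = 74.36 m, so C_max = 5.5/(0.36 × 2.6 × 74.36) = 0.0790 kg/m³.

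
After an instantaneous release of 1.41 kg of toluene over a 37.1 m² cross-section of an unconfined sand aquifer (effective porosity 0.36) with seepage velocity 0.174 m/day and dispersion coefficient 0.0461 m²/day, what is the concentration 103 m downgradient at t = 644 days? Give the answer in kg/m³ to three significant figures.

For an instantaneous plane source, C(x,t) = M/(n_e·A·√(4πDt)) · exp(−(x−vt)²/(4Dt)), with n_e·A the pore (flow) area.
Plume center vt = 0.174 × 644 = 112.056 m, so the well at 103 m is 9.056 m upgradient of the peak.
√(4πDt) = 19.32 m, giving peak height M/(n_e·A·√(4πDt)) = 1.41/(0.36 × 37.1 × 19.32) = 0.005464 kg/m³.
(x−vt)²/(4Dt) = (-9.056)²/(4 × 0.0461 × 644) = 0.6906; exp(−0.6906) = 0.5013.
C = 0.005464 × 0.5013 = 0.00274 kg/m³.

0.00274 kg/m³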